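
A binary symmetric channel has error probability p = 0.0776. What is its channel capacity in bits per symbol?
0.6063 bits

For a binary symmetric channel (BSC) with error probability p:
Capacity C = 1 - H(p) bits per symbol

where H(p) = -p log₂(p) - (1-p) log₂(1-p) is the binary entropy function.

H(0.0776) = 0.3937 bits
C = 1 - 0.3937 = 0.6063 bits per symbol

This means we can reliably transmit up to 0.6063 bits of information per channel use.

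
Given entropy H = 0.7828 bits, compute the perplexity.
1.7205

Perplexity is 2^H (or exp(H) for natural log).

H = 0.7828 bits
Perplexity = 2^0.7828 = 1.7205

Interpretation: The model's uncertainty is equivalent to choosing uniformly among 1.7 options.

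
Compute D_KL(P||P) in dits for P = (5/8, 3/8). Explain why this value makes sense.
0.0000 dits

KL divergence satisfies the Gibbs inequality: D_KL(P||Q) ≥ 0 for all distributions P, Q.

D_KL(P||Q) = Σ p(x) log(p(x)/q(x))
Each term is p(x) × log_10(p(x)/p(x)) = p(x) × log_10(1) = 0, so the sum is 0.
D_KL(P||Q) = 0.0000 dits

When P = Q, the KL divergence is exactly 0, as there is no 'divergence' between identical distributions.

This non-negativity is a fundamental property: relative entropy cannot be negative because it measures how different Q is from P.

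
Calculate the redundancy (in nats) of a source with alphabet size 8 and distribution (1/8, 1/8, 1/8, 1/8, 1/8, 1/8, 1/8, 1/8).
0.0000 nats

Redundancy measures how far a source is from maximum entropy:
R = H_max - H(X)

Maximum entropy for 8 symbols: H_max = log_e(8) = 2.0794 nats
Actual entropy: H(X) = 2.0794 nats
Redundancy: R = 2.0794 - 2.0794 = 0.0000 nats

This redundancy represents potential for compression: the source could be compressed by 0.0000 nats per symbol.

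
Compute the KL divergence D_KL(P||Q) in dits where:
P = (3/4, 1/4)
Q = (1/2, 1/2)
0.0568 dits

KL divergence: D_KL(P||Q) = Σ p(x) log(p(x)/q(x))

Computing term by term:
  x=0: 3/4 × log_10[(3/4)/(1/2)] = 3/4 × 0.1761 = 0.1321
  x=1: 1/4 × log_10[(1/4)/(1/2)] = 1/4 × -0.3010 = -0.0753

D_KL(P||Q) = 0.0568 dits

Note: KL divergence is always non-negative and equals 0 iff P = Q.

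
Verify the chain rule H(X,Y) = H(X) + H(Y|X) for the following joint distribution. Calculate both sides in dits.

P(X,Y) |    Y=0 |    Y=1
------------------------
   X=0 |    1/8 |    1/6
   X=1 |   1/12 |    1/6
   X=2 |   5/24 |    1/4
H(X,Y) = 0.7546, H(X) = 0.4619, H(Y|X) = 0.2928 (all in dits)

Chain rule: H(X,Y) = H(X) + H(Y|X)

Left side — joint entropy directly:
H(X,Y) = -Σ p(x,y) log p(x,y) = 0.7546 dits

Right side — compute H(Y|X) from the conditional distributions:
P(X) = (7/24, 1/4, 11/24), so H(X) = 0.4619 dits
H(Y|X) = Σ_x P(X=x) · H(Y|X=x):
  P(Y|X=0) = (3/7, 4/7), H(Y|X=0) = 0.2966, weight P(X=0) = 7/24
  P(Y|X=1) = (1/3, 2/3), H(Y|X=1) = 0.2764, weight P(X=1) = 1/4
  P(Y|X=2) = (5/11, 6/11), H(Y|X=2) = 0.2992, weight P(X=2) = 11/24
H(Y|X) = 0.2928 dits

H(X) + H(Y|X) = 0.4619 + 0.2928 = 0.7546 dits

Both sides equal 0.7546 dits. ✓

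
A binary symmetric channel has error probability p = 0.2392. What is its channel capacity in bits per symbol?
0.2063 bits

For a binary symmetric channel (BSC) with error probability p:
Capacity C = 1 - H(p) bits per symbol

where H(p) = -p log₂(p) - (1-p) log₂(1-p) is the binary entropy function.

H(0.2392) = 0.7937 bits
C = 1 - 0.7937 = 0.2063 bits per symbol

This means we can reliably transmit up to 0.2063 bits of information per channel use.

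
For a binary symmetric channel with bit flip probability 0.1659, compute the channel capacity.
0.3518 bits

For a binary symmetric channel (BSC) with error probability p:
Capacity C = 1 - H(p) bits per symbol

where H(p) = -p log₂(p) - (1-p) log₂(1-p) is the binary entropy function.

H(0.1659) = 0.6482 bits
C = 1 - 0.6482 = 0.3518 bits per symbol

This means we can reliably transmit up to 0.3518 bits of information per channel use.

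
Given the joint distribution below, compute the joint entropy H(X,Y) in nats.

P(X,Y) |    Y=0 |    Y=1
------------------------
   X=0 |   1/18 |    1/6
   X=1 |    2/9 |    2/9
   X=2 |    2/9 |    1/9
1.7061 nats

Joint entropy is H(X,Y) = -Σ_{x,y} p(x,y) log p(x,y).

Summing over all non-zero entries:
H(X,Y) = -[1/18·log_e(1/18) + 1/6·log_e(1/6) + 2/9·log_e(2/9) + 2/9·log_e(2/9) + 2/9·log_e(2/9) + 1/9·log_e(1/9)]
H(X,Y) = 1.7061 nats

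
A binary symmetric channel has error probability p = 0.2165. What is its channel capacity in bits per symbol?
0.2463 bits

For a binary symmetric channel (BSC) with error probability p:
Capacity C = 1 - H(p) bits per symbol

where H(p) = -p log₂(p) - (1-p) log₂(1-p) is the binary entropy function.

H(0.2165) = 0.7537 bits
C = 1 - 0.7537 = 0.2463 bits per symbol

This means we can reliably transmit up to 0.2463 bits of information per channel use.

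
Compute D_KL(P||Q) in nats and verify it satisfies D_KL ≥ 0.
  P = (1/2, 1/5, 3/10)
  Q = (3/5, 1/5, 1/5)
0.0305 nats

KL divergence satisfies the Gibbs inequality: D_KL(P||Q) ≥ 0 for all distributions P, Q.

D_KL(P||Q) = Σ p(x) log(p(x)/q(x))
Term by term:
  x=0: 1/2 × log_e[(1/2)/(3/5)] = -0.0912
  x=1: 1/5 × log_e[(1/5)/(1/5)] = 0.0000
  x=2: 3/10 × log_e[(3/10)/(1/5)] = 0.1216
D_KL(P||Q) = 0.0305 nats

D_KL(P||Q) = 0.0305 ≥ 0 ✓

This non-negativity is a fundamental property: relative entropy cannot be negative because it measures how different Q is from P.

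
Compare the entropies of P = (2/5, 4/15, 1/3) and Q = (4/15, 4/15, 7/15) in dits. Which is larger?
P

Computing entropies in dits:
H(P) = 0.4713
H(Q) = 0.4606

Distribution P has higher entropy.

Intuition: The distribution closer to uniform (more spread out) has higher entropy.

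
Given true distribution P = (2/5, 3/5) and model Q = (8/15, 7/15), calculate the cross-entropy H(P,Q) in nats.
0.7087 nats

Cross-entropy: H(P,Q) = -Σ p(x) log q(x)

Alternatively: H(P,Q) = H(P) + D_KL(P||Q)
H(P) = 0.6730 nats
D_KL(P||Q) = 0.0357 nats

H(P,Q) = 0.6730 + 0.0357 = 0.7087 nats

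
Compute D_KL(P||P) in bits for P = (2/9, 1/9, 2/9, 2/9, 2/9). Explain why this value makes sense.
0.0000 bits

KL divergence satisfies the Gibbs inequality: D_KL(P||Q) ≥ 0 for all distributions P, Q.

D_KL(P||Q) = Σ p(x) log(p(x)/q(x))
Each term is p(x) × log_2(p(x)/p(x)) = p(x) × log_2(1) = 0, so the sum is 0.
D_KL(P||Q) = 0.0000 bits

When P = Q, the KL divergence is exactly 0, as there is no 'divergence' between identical distributions.

This non-negativity is a fundamental property: relative entropy cannot be negative because it measures how different Q is from P.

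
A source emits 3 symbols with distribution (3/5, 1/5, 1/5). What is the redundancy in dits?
0.0644 dits

Redundancy measures how far a source is from maximum entropy:
R = H_max - H(X)

Maximum entropy for 3 symbols: H_max = log_10(3) = 0.4771 dits
Actual entropy: H(X) = 0.4127 dits
Redundancy: R = 0.4771 - 0.4127 = 0.0644 dits

This redundancy represents potential for compression: the source could be compressed by 0.0644 dits per symbol.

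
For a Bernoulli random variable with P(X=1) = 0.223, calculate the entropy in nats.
0.5307 nats

The binary entropy function is:
H(p) = -p log(p) - (1-p) log(1-p)

H(0.223) = -0.223 × log_e(0.223) - 0.777 × log_e(0.777)
H(0.223) = 0.5307 nats

Note: Binary entropy is maximized at p=0.5 (H=1 bit) and minimized at p=0 or p=1 (H=0).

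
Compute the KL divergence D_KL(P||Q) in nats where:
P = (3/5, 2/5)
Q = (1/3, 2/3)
0.1483 nats

KL divergence: D_KL(P||Q) = Σ p(x) log(p(x)/q(x))

Computing term by term:
  x=0: 3/5 × log_e[(3/5)/(1/3)] = 3/5 × 0.5878 = 0.3527
  x=1: 2/5 × log_e[(2/5)/(2/3)] = 2/5 × -0.5108 = -0.2043

D_KL(P||Q) = 0.1483 nats

Note: KL divergence is always non-negative and equals 0 iff P = Q.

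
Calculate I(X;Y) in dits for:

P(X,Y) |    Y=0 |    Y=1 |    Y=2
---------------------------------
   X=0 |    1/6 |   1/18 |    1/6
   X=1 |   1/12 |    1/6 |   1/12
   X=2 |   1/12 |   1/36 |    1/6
0.0395 dits

Mutual information: I(X;Y) = H(X) + H(Y) - H(X,Y)

Marginals:
P(X) = (7/18, 1/3, 5/18), H(X) = 0.4731 dits
P(Y) = (1/3, 1/4, 5/12), H(Y) = 0.4680 dits

Joint entropy: H(X,Y) = 0.9015 dits

I(X;Y) = 0.4731 + 0.4680 - 0.9015 = 0.0395 dits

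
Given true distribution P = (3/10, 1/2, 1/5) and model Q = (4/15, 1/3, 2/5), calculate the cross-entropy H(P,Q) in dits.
0.4904 dits

Cross-entropy: H(P,Q) = -Σ p(x) log q(x)

Alternatively: H(P,Q) = H(P) + D_KL(P||Q)
H(P) = 0.4472 dits
D_KL(P||Q) = 0.0432 dits

H(P,Q) = 0.4472 + 0.0432 = 0.4904 dits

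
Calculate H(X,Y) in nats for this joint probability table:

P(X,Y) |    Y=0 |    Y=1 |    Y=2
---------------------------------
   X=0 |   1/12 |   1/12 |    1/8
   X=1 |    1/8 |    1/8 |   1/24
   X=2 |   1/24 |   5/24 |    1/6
2.0842 nats

Joint entropy is H(X,Y) = -Σ_{x,y} p(x,y) log p(x,y).

Summing over all non-zero entries:
H(X,Y) = -[1/12·log_e(1/12) + 1/12·log_e(1/12) + 1/8·log_e(1/8) + 1/8·log_e(1/8) + 1/8·log_e(1/8) + 1/24·log_e(1/24) + 1/24·log_e(1/24) + 5/24·log_e(5/24) + 1/6·log_e(1/6)]
H(X,Y) = 2.0842 nats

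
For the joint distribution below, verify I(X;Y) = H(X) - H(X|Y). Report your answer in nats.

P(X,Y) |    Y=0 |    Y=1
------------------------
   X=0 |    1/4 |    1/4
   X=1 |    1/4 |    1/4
I(X;Y) = 0.0000 nats

Mutual information has multiple equivalent forms:
- I(X;Y) = H(X) - H(X|Y)
- I(X;Y) = H(Y) - H(Y|X)
- I(X;Y) = H(X) + H(Y) - H(X,Y)

Computing all quantities:
H(X) = 0.6931, H(Y) = 0.6931, H(X,Y) = 1.3863
H(X|Y) = 0.6931, H(Y|X) = 0.6931

Verification:
H(X) - H(X|Y) = 0.6931 - 0.6931 = 0.0000
H(Y) - H(Y|X) = 0.6931 - 0.6931 = 0.0000
H(X) + H(Y) - H(X,Y) = 0.6931 + 0.6931 - 1.3863 = 0.0000

All forms give I(X;Y) = 0.0000 nats. ✓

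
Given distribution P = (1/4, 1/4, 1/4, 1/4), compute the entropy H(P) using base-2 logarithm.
2.0000 bits

Shannon entropy is H(X) = -Σ p(x) log p(x).

For P = (1/4, 1/4, 1/4, 1/4):
H = -1/4 × log_2(1/4) -1/4 × log_2(1/4) -1/4 × log_2(1/4) -1/4 × log_2(1/4)
H = 2.0000 bits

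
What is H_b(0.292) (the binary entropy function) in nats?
0.6039 nats

The binary entropy function is:
H(p) = -p log(p) - (1-p) log(1-p)

H(0.292) = -0.292 × log_e(0.292) - 0.708 × log_e(0.708)
H(0.292) = 0.6039 nats

Note: Binary entropy is maximized at p=0.5 (H=1 bit) and minimized at p=0 or p=1 (H=0).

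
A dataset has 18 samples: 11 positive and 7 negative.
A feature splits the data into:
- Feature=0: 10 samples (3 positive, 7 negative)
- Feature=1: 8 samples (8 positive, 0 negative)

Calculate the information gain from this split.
0.4745 bits

Information Gain = H(Y) - H(Y|Feature)

Before split:
P(positive) = 11/18 = 0.6111
H(Y) = 0.9641 bits

After split:
Feature=0: H = 0.8813 bits (weight = 10/18)
Feature=1: H = 0.0000 bits (weight = 8/18)
H(Y|Feature) = (10/18)×0.8813 + (8/18)×0.0000 = 0.4896 bits

Information Gain = 0.9641 - 0.4896 = 0.4745 bits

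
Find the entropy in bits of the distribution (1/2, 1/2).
1.0000 bits

Shannon entropy is H(X) = -Σ p(x) log p(x).

For P = (1/2, 1/2):
H = -1/2 × log_2(1/2) -1/2 × log_2(1/2)
H = 1.0000 bits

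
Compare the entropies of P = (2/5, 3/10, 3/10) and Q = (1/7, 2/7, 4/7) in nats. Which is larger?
P

Computing entropies in nats:
H(P) = 1.0889
H(Q) = 0.9557

Distribution P has higher entropy.

Intuition: The distribution closer to uniform (more spread out) has higher entropy.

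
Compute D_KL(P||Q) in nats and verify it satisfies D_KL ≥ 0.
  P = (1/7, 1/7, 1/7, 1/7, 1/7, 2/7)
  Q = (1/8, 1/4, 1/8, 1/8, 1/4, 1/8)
0.1335 nats

KL divergence satisfies the Gibbs inequality: D_KL(P||Q) ≥ 0 for all distributions P, Q.

D_KL(P||Q) = Σ p(x) log(p(x)/q(x))
Term by term:
  x=0: 1/7 × log_e[(1/7)/(1/8)] = 0.0191
  x=1: 1/7 × log_e[(1/7)/(1/4)] = -0.0799
  x=2: 1/7 × log_e[(1/7)/(1/8)] = 0.0191
  x=3: 1/7 × log_e[(1/7)/(1/8)] = 0.0191
  x=4: 1/7 × log_e[(1/7)/(1/4)] = -0.0799
  x=5: 2/7 × log_e[(2/7)/(1/8)] = 0.2362
D_KL(P||Q) = 0.1335 nats

D_KL(P||Q) = 0.1335 ≥ 0 ✓

This non-negativity is a fundamental property: relative entropy cannot be negative because it measures how different Q is from P.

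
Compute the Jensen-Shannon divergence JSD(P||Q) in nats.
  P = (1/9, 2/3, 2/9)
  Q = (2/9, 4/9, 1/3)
0.0262 nats

Jensen-Shannon divergence is:
JSD(P||Q) = 0.5 × D_KL(P||M) + 0.5 × D_KL(Q||M)
where M = 0.5 × (P + Q) is the mixture distribution.

M = 0.5 × (1/9, 2/3, 2/9) + 0.5 × (2/9, 4/9, 1/3) = (1/6, 5/9, 5/18)

D_KL(P||M) = 0.0269 nats
D_KL(Q||M) = 0.0255 nats

JSD(P||Q) = 0.5 × 0.0269 + 0.5 × 0.0255 = 0.0262 nats

Unlike KL divergence, JSD is symmetric and bounded: 0 ≤ JSD ≤ log(2).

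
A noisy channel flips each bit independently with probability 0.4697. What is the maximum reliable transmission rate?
0.0027 bits

For a binary symmetric channel (BSC) with error probability p:
Capacity C = 1 - H(p) bits per symbol

where H(p) = -p log₂(p) - (1-p) log₂(1-p) is the binary entropy function.

H(0.4697) = 0.9973 bits
C = 1 - 0.9973 = 0.0027 bits per symbol

This means we can reliably transmit up to 0.0027 bits of information per channel use.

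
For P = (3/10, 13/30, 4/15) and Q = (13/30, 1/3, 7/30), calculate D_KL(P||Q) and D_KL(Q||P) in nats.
D_KL(P||Q) = 0.0390, D_KL(Q||P) = 0.0407

KL divergence is not symmetric: D_KL(P||Q) ≠ D_KL(Q||P) in general.

D_KL(P||Q) = 0.0390 nats
D_KL(Q||P) = 0.0407 nats

No, they are not equal!

This asymmetry is why KL divergence is not a true distance metric.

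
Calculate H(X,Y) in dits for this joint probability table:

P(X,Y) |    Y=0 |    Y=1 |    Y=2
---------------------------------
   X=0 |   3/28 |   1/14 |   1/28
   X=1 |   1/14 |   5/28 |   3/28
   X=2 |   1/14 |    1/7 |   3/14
0.9028 dits

Joint entropy is H(X,Y) = -Σ_{x,y} p(x,y) log p(x,y).

Summing over all non-zero entries:
H(X,Y) = -[3/28·log_10(3/28) + 1/14·log_10(1/14) + 1/28·log_10(1/28) + 1/14·log_10(1/14) + 5/28·log_10(5/28) + 3/28·log_10(3/28) + 1/14·log_10(1/14) + 1/7·log_10(1/7) + 3/14·log_10(3/14)]
H(X,Y) = 0.9028 dits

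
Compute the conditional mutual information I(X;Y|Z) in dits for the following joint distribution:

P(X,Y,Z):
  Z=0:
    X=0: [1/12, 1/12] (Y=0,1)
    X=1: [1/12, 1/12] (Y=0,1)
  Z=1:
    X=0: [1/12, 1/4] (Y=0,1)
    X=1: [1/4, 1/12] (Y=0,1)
0.0379 dits

Conditional mutual information: I(X;Y|Z) = H(X|Z) + H(Y|Z) - H(X,Y|Z)

H(Z) = 0.2764
H(X,Z) = 0.5775 → H(X|Z) = 0.3010
H(Y,Z) = 0.5775 → H(Y|Z) = 0.3010
H(X,Y,Z) = 0.8406 → H(X,Y|Z) = 0.5642

I(X;Y|Z) = 0.3010 + 0.3010 - 0.5642 = 0.0379 dits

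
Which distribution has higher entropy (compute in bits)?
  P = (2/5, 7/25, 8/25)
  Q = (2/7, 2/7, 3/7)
P

Computing entropies in bits:
H(P) = 1.5690
H(Q) = 1.5567

Distribution P has higher entropy.

Intuition: The distribution closer to uniform (more spread out) has higher entropy.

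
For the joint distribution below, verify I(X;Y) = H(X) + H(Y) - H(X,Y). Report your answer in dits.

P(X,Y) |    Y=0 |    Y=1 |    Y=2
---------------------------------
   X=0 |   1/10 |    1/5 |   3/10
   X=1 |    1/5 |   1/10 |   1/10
I(X;Y) = 0.0287 dits

Mutual information has multiple equivalent forms:
- I(X;Y) = H(X) - H(X|Y)
- I(X;Y) = H(Y) - H(Y|X)
- I(X;Y) = H(X) + H(Y) - H(X,Y)

Computing all quantities:
H(X) = 0.2923, H(Y) = 0.4729, H(X,Y) = 0.7365
H(X|Y) = 0.2635, H(Y|X) = 0.4442

Verification:
H(X) - H(X|Y) = 0.2923 - 0.2635 = 0.0287
H(Y) - H(Y|X) = 0.4729 - 0.4442 = 0.0287
H(X) + H(Y) - H(X,Y) = 0.2923 + 0.4729 - 0.7365 = 0.0287

All forms give I(X;Y) = 0.0287 dits. ✓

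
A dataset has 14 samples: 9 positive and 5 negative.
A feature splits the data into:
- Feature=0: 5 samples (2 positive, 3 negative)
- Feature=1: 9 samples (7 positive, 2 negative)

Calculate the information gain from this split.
0.1022 bits

Information Gain = H(Y) - H(Y|Feature)

Before split:
P(positive) = 9/14 = 0.6429
H(Y) = 0.9403 bits

After split:
Feature=0: H = 0.9710 bits (weight = 5/14)
Feature=1: H = 0.7642 bits (weight = 9/14)
H(Y|Feature) = (5/14)×0.9710 + (9/14)×0.7642 = 0.8380 bits

Information Gain = 0.9403 - 0.8380 = 0.1022 bits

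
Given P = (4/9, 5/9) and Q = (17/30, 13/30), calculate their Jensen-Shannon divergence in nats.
0.0075 nats

Jensen-Shannon divergence is:
JSD(P||Q) = 0.5 × D_KL(P||M) + 0.5 × D_KL(Q||M)
where M = 0.5 × (P + Q) is the mixture distribution.

M = 0.5 × (4/9, 5/9) + 0.5 × (17/30, 13/30) = (0.505556, 0.494444)

D_KL(P||M) = 0.0075 nats
D_KL(Q||M) = 0.0075 nats

JSD(P||Q) = 0.5 × 0.0075 + 0.5 × 0.0075 = 0.0075 nats

Unlike KL divergence, JSD is symmetric and bounded: 0 ≤ JSD ≤ log(2).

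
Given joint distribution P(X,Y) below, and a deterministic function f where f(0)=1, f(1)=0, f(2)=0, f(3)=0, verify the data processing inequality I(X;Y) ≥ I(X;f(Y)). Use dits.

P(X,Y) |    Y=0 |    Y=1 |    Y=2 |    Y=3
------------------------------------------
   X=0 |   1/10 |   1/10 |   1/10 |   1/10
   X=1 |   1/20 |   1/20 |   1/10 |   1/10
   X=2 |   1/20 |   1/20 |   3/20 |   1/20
I(X;Y) = 0.0137, I(X;f(Y)) = 0.0022, inequality holds: 0.0137 ≥ 0.0022

Data Processing Inequality: For any Markov chain X → Y → Z, we have I(X;Y) ≥ I(X;Z).

Here Z = f(Y) is a deterministic function of Y, forming X → Y → Z.

Original I(X;Y) = 0.0137 dits

After applying f:
P(X,Z) where Z=f(Y):
- P(X,Z=0) = P(X,Y=1) + P(X,Y=2) + P(X,Y=3)
- P(X,Z=1) = P(X,Y=0)

I(X;Z) = I(X;f(Y)) = 0.0022 dits

Verification: 0.0137 ≥ 0.0022 ✓

Information cannot be created by processing; the function f can only lose information about X.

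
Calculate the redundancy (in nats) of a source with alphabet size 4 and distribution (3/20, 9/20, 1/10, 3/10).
0.1509 nats

Redundancy measures how far a source is from maximum entropy:
R = H_max - H(X)

Maximum entropy for 4 symbols: H_max = log_e(4) = 1.3863 nats
Actual entropy: H(X) = 1.2353 nats
Redundancy: R = 1.3863 - 1.2353 = 0.1509 nats

This redundancy represents potential for compression: the source could be compressed by 0.1509 nats per symbol.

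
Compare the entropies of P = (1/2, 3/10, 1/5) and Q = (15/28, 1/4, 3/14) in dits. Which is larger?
P

Computing entropies in dits:
H(P) = 0.4472
H(Q) = 0.4391

Distribution P has higher entropy.

Intuition: The distribution closer to uniform (more spread out) has higher entropy.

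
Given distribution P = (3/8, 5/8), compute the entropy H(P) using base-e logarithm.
0.6616 nats

Shannon entropy is H(X) = -Σ p(x) log p(x).

For P = (3/8, 5/8):
H = -3/8 × log_e(3/8) -5/8 × log_e(5/8)
H = 0.6616 nats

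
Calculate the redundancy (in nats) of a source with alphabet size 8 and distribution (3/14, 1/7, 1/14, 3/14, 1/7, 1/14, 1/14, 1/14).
0.1093 nats

Redundancy measures how far a source is from maximum entropy:
R = H_max - H(X)

Maximum entropy for 8 symbols: H_max = log_e(8) = 2.0794 nats
Actual entropy: H(X) = 1.9702 nats
Redundancy: R = 2.0794 - 1.9702 = 0.1093 nats

This redundancy represents potential for compression: the source could be compressed by 0.1093 nats per symbol.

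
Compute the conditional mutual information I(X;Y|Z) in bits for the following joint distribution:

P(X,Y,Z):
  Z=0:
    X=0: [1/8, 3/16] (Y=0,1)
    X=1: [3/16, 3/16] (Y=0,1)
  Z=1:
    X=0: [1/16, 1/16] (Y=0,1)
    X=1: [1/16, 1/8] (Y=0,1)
0.0112 bits

Conditional mutual information: I(X;Y|Z) = H(X|Z) + H(Y|Z) - H(X,Y|Z)

H(Z) = 0.8960
H(X,Z) = 1.8829 → H(X|Z) = 0.9868
H(Y,Z) = 1.8829 → H(Y|Z) = 0.9868
H(X,Y,Z) = 2.8585 → H(X,Y|Z) = 1.9624

I(X;Y|Z) = 0.9868 + 0.9868 - 1.9624 = 0.0112 bits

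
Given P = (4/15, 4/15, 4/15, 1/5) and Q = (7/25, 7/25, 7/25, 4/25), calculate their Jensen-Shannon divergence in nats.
0.0014 nats

Jensen-Shannon divergence is:
JSD(P||Q) = 0.5 × D_KL(P||M) + 0.5 × D_KL(Q||M)
where M = 0.5 × (P + Q) is the mixture distribution.

M = 0.5 × (4/15, 4/15, 4/15, 1/5) + 0.5 × (7/25, 7/25, 7/25, 4/25) = (0.273333, 0.273333, 0.273333, 0.18)

D_KL(P||M) = 0.0013 nats
D_KL(Q||M) = 0.0014 nats

JSD(P||Q) = 0.5 × 0.0013 + 0.5 × 0.0014 = 0.0014 nats

Unlike KL divergence, JSD is symmetric and bounded: 0 ≤ JSD ≤ log(2).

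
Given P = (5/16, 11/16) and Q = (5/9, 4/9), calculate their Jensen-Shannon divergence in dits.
0.0132 dits

Jensen-Shannon divergence is:
JSD(P||Q) = 0.5 × D_KL(P||M) + 0.5 × D_KL(Q||M)
where M = 0.5 × (P + Q) is the mixture distribution.

M = 0.5 × (5/16, 11/16) + 0.5 × (5/9, 4/9) = (0.434028, 0.565972)

D_KL(P||M) = 0.0135 dits
D_KL(Q||M) = 0.0129 dits

JSD(P||Q) = 0.5 × 0.0135 + 0.5 × 0.0129 = 0.0132 dits

Unlike KL divergence, JSD is symmetric and bounded: 0 ≤ JSD ≤ log(2).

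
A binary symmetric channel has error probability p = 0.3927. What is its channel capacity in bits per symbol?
0.0335 bits

For a binary symmetric channel (BSC) with error probability p:
Capacity C = 1 - H(p) bits per symbol

where H(p) = -p log₂(p) - (1-p) log₂(1-p) is the binary entropy function.

H(0.3927) = 0.9665 bits
C = 1 - 0.9665 = 0.0335 bits per symbol

This means we can reliably transmit up to 0.0335 bits of information per channel use.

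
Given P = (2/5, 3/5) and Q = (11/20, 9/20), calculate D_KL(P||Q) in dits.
0.0196 dits

KL divergence: D_KL(P||Q) = Σ p(x) log(p(x)/q(x))

Computing term by term:
  x=0: 2/5 × log_10[(2/5)/(11/20)] = 2/5 × -0.1383 = -0.0553
  x=1: 3/5 × log_10[(3/5)/(9/20)] = 3/5 × 0.1249 = 0.0750

D_KL(P||Q) = 0.0196 dits

Note: KL divergence is always non-negative and equals 0 iff P = Q.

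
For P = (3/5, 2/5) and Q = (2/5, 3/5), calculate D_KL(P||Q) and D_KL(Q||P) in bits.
D_KL(P||Q) = 0.1170, D_KL(Q||P) = 0.1170

KL divergence is not symmetric: D_KL(P||Q) ≠ D_KL(Q||P) in general.

D_KL(P||Q) = 0.1170 bits
D_KL(Q||P) = 0.1170 bits

In this case they happen to be equal (to 4 decimal places).

This asymmetry is why KL divergence is not a true distance metric.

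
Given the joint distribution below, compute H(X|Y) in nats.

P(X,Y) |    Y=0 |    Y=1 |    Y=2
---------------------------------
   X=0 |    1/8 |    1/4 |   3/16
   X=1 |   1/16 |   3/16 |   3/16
0.6780 nats

Using the chain rule: H(X|Y) = H(X,Y) - H(Y)

First, compute H(X,Y) = 1.7214 nats

Marginal P(Y) = (3/16, 7/16, 3/8)
H(Y) = 1.0434 nats

H(X|Y) = H(X,Y) - H(Y) = 1.7214 - 1.0434 = 0.6780 nats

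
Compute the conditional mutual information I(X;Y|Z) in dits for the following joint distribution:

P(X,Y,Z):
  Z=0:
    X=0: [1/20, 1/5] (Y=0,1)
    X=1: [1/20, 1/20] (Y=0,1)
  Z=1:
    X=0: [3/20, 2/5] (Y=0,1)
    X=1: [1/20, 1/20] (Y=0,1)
0.0107 dits

Conditional mutual information: I(X;Y|Z) = H(X|Z) + H(Y|Z) - H(X,Y|Z)

H(Z) = 0.2812
H(X,Z) = 0.4933 → H(X|Z) = 0.2121
H(Y,Z) = 0.5464 → H(Y|Z) = 0.2652
H(X,Y,Z) = 0.7478 → H(X,Y|Z) = 0.4666

I(X;Y|Z) = 0.2121 + 0.2652 - 0.4666 = 0.0107 dits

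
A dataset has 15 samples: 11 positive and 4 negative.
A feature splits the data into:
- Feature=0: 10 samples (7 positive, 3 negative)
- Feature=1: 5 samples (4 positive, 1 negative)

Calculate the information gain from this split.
0.0085 bits

Information Gain = H(Y) - H(Y|Feature)

Before split:
P(positive) = 11/15 = 0.7333
H(Y) = 0.8366 bits

After split:
Feature=0: H = 0.8813 bits (weight = 10/15)
Feature=1: H = 0.7219 bits (weight = 5/15)
H(Y|Feature) = (10/15)×0.8813 + (5/15)×0.7219 = 0.8282 bits

Information Gain = 0.8366 - 0.8282 = 0.0085 bits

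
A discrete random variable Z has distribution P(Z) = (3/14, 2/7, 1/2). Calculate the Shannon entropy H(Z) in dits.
0.4493 dits

Shannon entropy is H(X) = -Σ p(x) log p(x).

For P = (3/14, 2/7, 1/2):
H = -3/14 × log_10(3/14) -2/7 × log_10(2/7) -1/2 × log_10(1/2)
H = 0.4493 dits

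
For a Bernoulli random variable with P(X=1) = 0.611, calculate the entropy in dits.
0.2902 dits

The binary entropy function is:
H(p) = -p log(p) - (1-p) log(1-p)

H(0.611) = -0.611 × log_10(0.611) - 0.389 × log_10(0.389)
H(0.611) = 0.2902 dits

Note: Binary entropy is maximized at p=0.5 (H=1 bit) and minimized at p=0 or p=1 (H=0).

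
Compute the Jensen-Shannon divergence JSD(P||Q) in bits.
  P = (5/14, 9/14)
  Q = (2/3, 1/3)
0.0703 bits

Jensen-Shannon divergence is:
JSD(P||Q) = 0.5 × D_KL(P||M) + 0.5 × D_KL(Q||M)
where M = 0.5 × (P + Q) is the mixture distribution.

M = 0.5 × (5/14, 9/14) + 0.5 × (2/3, 1/3) = (0.511905, 0.488095)

D_KL(P||M) = 0.0699 bits
D_KL(Q||M) = 0.0707 bits

JSD(P||Q) = 0.5 × 0.0699 + 0.5 × 0.0707 = 0.0703 bits

Unlike KL divergence, JSD is symmetric and bounded: 0 ≤ JSD ≤ log(2).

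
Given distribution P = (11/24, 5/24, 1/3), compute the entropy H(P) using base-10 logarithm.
0.4563 dits

Shannon entropy is H(X) = -Σ p(x) log p(x).

For P = (11/24, 5/24, 1/3):
H = -11/24 × log_10(11/24) -5/24 × log_10(5/24) -1/3 × log_10(1/3)
H = 0.4563 dits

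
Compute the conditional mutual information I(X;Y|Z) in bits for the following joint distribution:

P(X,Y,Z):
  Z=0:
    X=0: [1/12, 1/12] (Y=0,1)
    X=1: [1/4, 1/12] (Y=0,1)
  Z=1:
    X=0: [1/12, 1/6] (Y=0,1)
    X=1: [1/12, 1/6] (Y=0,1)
0.0221 bits

Conditional mutual information: I(X;Y|Z) = H(X|Z) + H(Y|Z) - H(X,Y|Z)

H(Z) = 1.0000
H(X,Z) = 1.9591 → H(X|Z) = 0.9591
H(Y,Z) = 1.9183 → H(Y|Z) = 0.9183
H(X,Y,Z) = 2.8554 → H(X,Y|Z) = 1.8554

I(X;Y|Z) = 0.9591 + 0.9183 - 1.8554 = 0.0221 bits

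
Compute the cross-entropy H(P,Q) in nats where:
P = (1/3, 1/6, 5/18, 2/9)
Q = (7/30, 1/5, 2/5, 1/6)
1.4060 nats

Cross-entropy: H(P,Q) = -Σ p(x) log q(x)

Alternatively: H(P,Q) = H(P) + D_KL(P||Q)
H(P) = 1.3549 nats
D_KL(P||Q) = 0.0511 nats

H(P,Q) = 1.3549 + 0.0511 = 1.4060 nats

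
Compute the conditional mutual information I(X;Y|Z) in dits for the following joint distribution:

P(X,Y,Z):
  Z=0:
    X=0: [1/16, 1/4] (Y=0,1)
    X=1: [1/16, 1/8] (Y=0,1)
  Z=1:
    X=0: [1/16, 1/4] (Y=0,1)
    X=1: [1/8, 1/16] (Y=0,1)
0.0263 dits

Conditional mutual information: I(X;Y|Z) = H(X|Z) + H(Y|Z) - H(X,Y|Z)

H(Z) = 0.3010
H(X,Z) = 0.5883 → H(X|Z) = 0.2873
H(Y,Z) = 0.5668 → H(Y|Z) = 0.2658
H(X,Y,Z) = 0.8278 → H(X,Y|Z) = 0.5268

I(X;Y|Z) = 0.2873 + 0.2658 - 0.5268 = 0.0263 dits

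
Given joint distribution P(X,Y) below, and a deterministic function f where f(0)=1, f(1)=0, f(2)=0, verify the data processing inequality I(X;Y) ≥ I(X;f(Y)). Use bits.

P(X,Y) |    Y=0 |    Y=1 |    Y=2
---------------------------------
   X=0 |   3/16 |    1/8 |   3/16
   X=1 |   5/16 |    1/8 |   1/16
I(X;Y) = 0.0700, I(X;f(Y)) = 0.0456, inequality holds: 0.0700 ≥ 0.0456

Data Processing Inequality: For any Markov chain X → Y → Z, we have I(X;Y) ≥ I(X;Z).

Here Z = f(Y) is a deterministic function of Y, forming X → Y → Z.

Original I(X;Y) = 0.0700 bits

After applying f:
P(X,Z) where Z=f(Y):
- P(X,Z=0) = P(X,Y=1) + P(X,Y=2)
- P(X,Z=1) = P(X,Y=0)

I(X;Z) = I(X;f(Y)) = 0.0456 bits

Verification: 0.0700 ≥ 0.0456 ✓

Information cannot be created by processing; the function f can only lose information about X.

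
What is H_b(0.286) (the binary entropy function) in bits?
0.8635 bits

The binary entropy function is:
H(p) = -p log(p) - (1-p) log(1-p)

H(0.286) = -0.286 × log_2(0.286) - 0.714 × log_2(0.714)
H(0.286) = 0.8635 bits

Note: Binary entropy is maximized at p=0.5 (H=1 bit) and minimized at p=0 or p=1 (H=0).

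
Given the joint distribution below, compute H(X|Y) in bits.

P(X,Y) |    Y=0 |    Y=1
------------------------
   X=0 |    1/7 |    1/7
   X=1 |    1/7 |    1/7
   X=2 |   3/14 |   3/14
1.5567 bits

Using the chain rule: H(X|Y) = H(X,Y) - H(Y)

First, compute H(X,Y) = 2.5567 bits

Marginal P(Y) = (1/2, 1/2)
H(Y) = 1.0000 bits

H(X|Y) = H(X,Y) - H(Y) = 2.5567 - 1.0000 = 1.5567 bits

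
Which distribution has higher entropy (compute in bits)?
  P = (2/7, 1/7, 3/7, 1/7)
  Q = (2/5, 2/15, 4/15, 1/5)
Q

Computing entropies in bits:
H(P) = 1.8424
H(Q) = 1.8892

Distribution Q has higher entropy.

Intuition: The distribution closer to uniform (more spread out) has higher entropy.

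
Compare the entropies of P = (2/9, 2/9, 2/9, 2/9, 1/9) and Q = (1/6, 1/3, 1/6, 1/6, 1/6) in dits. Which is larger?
P

Computing entropies in dits:
H(P) = 0.6867
H(Q) = 0.6778

Distribution P has higher entropy.

Intuition: The distribution closer to uniform (more spread out) has higher entropy.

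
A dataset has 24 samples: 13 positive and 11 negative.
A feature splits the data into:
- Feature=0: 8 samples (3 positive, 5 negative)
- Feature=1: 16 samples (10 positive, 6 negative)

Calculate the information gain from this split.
0.0406 bits

Information Gain = H(Y) - H(Y|Feature)

Before split:
P(positive) = 13/24 = 0.5417
H(Y) = 0.9950 bits

After split:
Feature=0: H = 0.9544 bits (weight = 8/24)
Feature=1: H = 0.9544 bits (weight = 16/24)
H(Y|Feature) = (8/24)×0.9544 + (16/24)×0.9544 = 0.9544 bits

Information Gain = 0.9950 - 0.9544 = 0.0406 bits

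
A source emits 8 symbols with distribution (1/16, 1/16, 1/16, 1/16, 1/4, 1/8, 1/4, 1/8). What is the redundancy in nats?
0.1733 nats

Redundancy measures how far a source is from maximum entropy:
R = H_max - H(X)

Maximum entropy for 8 symbols: H_max = log_e(8) = 2.0794 nats
Actual entropy: H(X) = 1.9062 nats
Redundancy: R = 2.0794 - 1.9062 = 0.1733 nats

This redundancy represents potential for compression: the source could be compressed by 0.1733 nats per symbol.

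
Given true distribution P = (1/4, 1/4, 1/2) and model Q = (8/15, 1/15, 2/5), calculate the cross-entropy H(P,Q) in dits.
0.5612 dits

Cross-entropy: H(P,Q) = -Σ p(x) log q(x)

Alternatively: H(P,Q) = H(P) + D_KL(P||Q)
H(P) = 0.4515 dits
D_KL(P||Q) = 0.1097 dits

H(P,Q) = 0.4515 + 0.1097 = 0.5612 dits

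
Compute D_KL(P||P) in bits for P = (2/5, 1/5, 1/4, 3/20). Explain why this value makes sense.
0.0000 bits

KL divergence satisfies the Gibbs inequality: D_KL(P||Q) ≥ 0 for all distributions P, Q.

D_KL(P||Q) = Σ p(x) log(p(x)/q(x))
Each term is p(x) × log_2(p(x)/p(x)) = p(x) × log_2(1) = 0, so the sum is 0.
D_KL(P||Q) = 0.0000 bits

When P = Q, the KL divergence is exactly 0, as there is no 'divergence' between identical distributions.

This non-negativity is a fundamental property: relative entropy cannot be negative because it measures how different Q is from P.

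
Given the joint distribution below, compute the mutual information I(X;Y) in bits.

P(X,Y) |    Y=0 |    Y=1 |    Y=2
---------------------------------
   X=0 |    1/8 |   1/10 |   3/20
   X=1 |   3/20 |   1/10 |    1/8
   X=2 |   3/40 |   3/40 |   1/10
0.0060 bits

Mutual information: I(X;Y) = H(X) + H(Y) - H(X,Y)

Marginals:
P(X) = (3/8, 3/8, 1/4), H(X) = 1.5613 bits
P(Y) = (7/20, 11/40, 3/8), H(Y) = 1.5729 bits

Joint entropy: H(X,Y) = 3.1282 bits

I(X;Y) = 1.5613 + 1.5729 - 3.1282 = 0.0060 bits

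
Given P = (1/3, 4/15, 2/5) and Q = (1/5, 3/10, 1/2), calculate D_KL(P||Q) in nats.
0.0496 nats

KL divergence: D_KL(P||Q) = Σ p(x) log(p(x)/q(x))

Computing term by term:
  x=0: 1/3 × log_e[(1/3)/(1/5)] = 1/3 × 0.5108 = 0.1703
  x=1: 4/15 × log_e[(4/15)/(3/10)] = 4/15 × -0.1178 = -0.0314
  x=2: 2/5 × log_e[(2/5)/(1/2)] = 2/5 × -0.2231 = -0.0893

D_KL(P||Q) = 0.0496 nats

Note: KL divergence is always non-negative and equals 0 iff P = Q.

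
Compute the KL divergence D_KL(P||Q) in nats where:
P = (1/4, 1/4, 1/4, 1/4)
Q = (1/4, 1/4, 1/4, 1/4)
0.0000 nats

KL divergence: D_KL(P||Q) = Σ p(x) log(p(x)/q(x))

Computing term by term:
  x=0: 1/4 × log_e[(1/4)/(1/4)] = 1/4 × 0.0000 = 0.0000
  x=1: 1/4 × log_e[(1/4)/(1/4)] = 1/4 × 0.0000 = 0.0000
  x=2: 1/4 × log_e[(1/4)/(1/4)] = 1/4 × 0.0000 = 0.0000
  x=3: 1/4 × log_e[(1/4)/(1/4)] = 1/4 × 0.0000 = 0.0000

D_KL(P||Q) = 0.0000 nats

Note: KL divergence is always non-negative and equals 0 iff P = Q.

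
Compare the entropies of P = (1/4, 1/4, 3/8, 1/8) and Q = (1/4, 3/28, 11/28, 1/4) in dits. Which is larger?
P

Computing entropies in dits:
H(P) = 0.5737
H(Q) = 0.5644

Distribution P has higher entropy.

Intuition: The distribution closer to uniform (more spread out) has higher entropy.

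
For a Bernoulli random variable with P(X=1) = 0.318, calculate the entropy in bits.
0.9022 bits

The binary entropy function is:
H(p) = -p log(p) - (1-p) log(1-p)

H(0.318) = -0.318 × log_2(0.318) - 0.682 × log_2(0.682)
H(0.318) = 0.9022 bits

Note: Binary entropy is maximized at p=0.5 (H=1 bit) and minimized at p=0 or p=1 (H=0).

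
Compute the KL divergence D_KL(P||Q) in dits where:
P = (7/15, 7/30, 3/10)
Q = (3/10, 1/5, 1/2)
0.0386 dits

KL divergence: D_KL(P||Q) = Σ p(x) log(p(x)/q(x))

Computing term by term:
  x=0: 7/15 × log_10[(7/15)/(3/10)] = 7/15 × 0.1919 = 0.0895
  x=1: 7/30 × log_10[(7/30)/(1/5)] = 7/30 × 0.0669 = 0.0156
  x=2: 3/10 × log_10[(3/10)/(1/2)] = 3/10 × -0.2218 = -0.0666

D_KL(P||Q) = 0.0386 dits

Note: KL divergence is always non-negative and equals 0 iff P = Q.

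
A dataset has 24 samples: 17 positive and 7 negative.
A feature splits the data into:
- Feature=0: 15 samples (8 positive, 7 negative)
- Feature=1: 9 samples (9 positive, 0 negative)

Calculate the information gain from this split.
0.2479 bits

Information Gain = H(Y) - H(Y|Feature)

Before split:
P(positive) = 17/24 = 0.7083
H(Y) = 0.8709 bits

After split:
Feature=0: H = 0.9968 bits (weight = 15/24)
Feature=1: H = 0.0000 bits (weight = 9/24)
H(Y|Feature) = (15/24)×0.9968 + (9/24)×0.0000 = 0.6230 bits

Information Gain = 0.8709 - 0.6230 = 0.2479 bits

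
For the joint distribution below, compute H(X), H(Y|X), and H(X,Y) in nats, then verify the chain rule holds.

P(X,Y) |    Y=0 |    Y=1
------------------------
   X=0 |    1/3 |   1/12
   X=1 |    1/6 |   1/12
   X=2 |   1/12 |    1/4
H(X,Y) = 1.6326, H(X) = 1.0776, H(Y|X) = 0.5551 (all in nats)

Chain rule: H(X,Y) = H(X) + H(Y|X)

Left side — joint entropy directly:
H(X,Y) = -Σ p(x,y) log p(x,y) = 1.6326 nats

Right side — compute H(Y|X) from the conditional distributions:
P(X) = (5/12, 1/4, 1/3), so H(X) = 1.0776 nats
H(Y|X) = Σ_x P(X=x) · H(Y|X=x):
  P(Y|X=0) = (4/5, 1/5), H(Y|X=0) = 0.5004, weight P(X=0) = 5/12
  P(Y|X=1) = (2/3, 1/3), H(Y|X=1) = 0.6365, weight P(X=1) = 1/4
  P(Y|X=2) = (1/4, 3/4), H(Y|X=2) = 0.5623, weight P(X=2) = 1/3
H(Y|X) = 0.5551 nats

H(X) + H(Y|X) = 1.0776 + 0.5551 = 1.6326 nats

Both sides equal 1.6326 nats. ✓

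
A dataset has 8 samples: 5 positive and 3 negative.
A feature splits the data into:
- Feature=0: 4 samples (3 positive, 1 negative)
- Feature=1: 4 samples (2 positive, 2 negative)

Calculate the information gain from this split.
0.0488 bits

Information Gain = H(Y) - H(Y|Feature)

Before split:
P(positive) = 5/8 = 0.6250
H(Y) = 0.9544 bits

After split:
Feature=0: H = 0.8113 bits (weight = 4/8)
Feature=1: H = 1.0000 bits (weight = 4/8)
H(Y|Feature) = (4/8)×0.8113 + (4/8)×1.0000 = 0.9056 bits

Information Gain = 0.9544 - 0.9056 = 0.0488 bits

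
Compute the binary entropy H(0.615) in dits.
0.2894 dits

The binary entropy function is:
H(p) = -p log(p) - (1-p) log(1-p)

H(0.615) = -0.615 × log_10(0.615) - 0.385 × log_10(0.385)
H(0.615) = 0.2894 dits

Note: Binary entropy is maximized at p=0.5 (H=1 bit) and minimized at p=0 or p=1 (H=0).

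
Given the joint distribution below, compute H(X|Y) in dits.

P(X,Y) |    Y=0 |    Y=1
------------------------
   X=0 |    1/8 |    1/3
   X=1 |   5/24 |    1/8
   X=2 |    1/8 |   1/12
0.4300 dits

Using the chain rule: H(X|Y) = H(X,Y) - H(Y)

First, compute H(X,Y) = 0.7296 dits

Marginal P(Y) = (11/24, 13/24)
H(Y) = 0.2995 dits

H(X|Y) = H(X,Y) - H(Y) = 0.7296 - 0.2995 = 0.4300 dits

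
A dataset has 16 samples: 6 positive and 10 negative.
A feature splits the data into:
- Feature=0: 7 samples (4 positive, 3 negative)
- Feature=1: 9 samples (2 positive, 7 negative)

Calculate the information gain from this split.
0.0935 bits

Information Gain = H(Y) - H(Y|Feature)

Before split:
P(positive) = 6/16 = 0.3750
H(Y) = 0.9544 bits

After split:
Feature=0: H = 0.9852 bits (weight = 7/16)
Feature=1: H = 0.7642 bits (weight = 9/16)
H(Y|Feature) = (7/16)×0.9852 + (9/16)×0.7642 = 0.8609 bits

Information Gain = 0.9544 - 0.8609 = 0.0935 bits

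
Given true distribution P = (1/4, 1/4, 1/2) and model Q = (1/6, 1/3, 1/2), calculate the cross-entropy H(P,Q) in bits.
1.5425 bits

Cross-entropy: H(P,Q) = -Σ p(x) log q(x)

Alternatively: H(P,Q) = H(P) + D_KL(P||Q)
H(P) = 1.5000 bits
D_KL(P||Q) = 0.0425 bits

H(P,Q) = 1.5000 + 0.0425 = 1.5425 bits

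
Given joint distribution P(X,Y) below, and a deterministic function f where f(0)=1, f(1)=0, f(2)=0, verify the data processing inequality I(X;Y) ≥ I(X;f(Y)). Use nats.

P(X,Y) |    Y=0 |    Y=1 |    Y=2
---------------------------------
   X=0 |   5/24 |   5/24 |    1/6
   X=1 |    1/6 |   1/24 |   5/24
I(X;Y) = 0.0513, I(X;f(Y)) = 0.0010, inequality holds: 0.0513 ≥ 0.0010

Data Processing Inequality: For any Markov chain X → Y → Z, we have I(X;Y) ≥ I(X;Z).

Here Z = f(Y) is a deterministic function of Y, forming X → Y → Z.

Original I(X;Y) = 0.0513 nats

After applying f:
P(X,Z) where Z=f(Y):
- P(X,Z=0) = P(X,Y=1) + P(X,Y=2)
- P(X,Z=1) = P(X,Y=0)

I(X;Z) = I(X;f(Y)) = 0.0010 nats

Verification: 0.0513 ≥ 0.0010 ✓

Information cannot be created by processing; the function f can only lose information about X.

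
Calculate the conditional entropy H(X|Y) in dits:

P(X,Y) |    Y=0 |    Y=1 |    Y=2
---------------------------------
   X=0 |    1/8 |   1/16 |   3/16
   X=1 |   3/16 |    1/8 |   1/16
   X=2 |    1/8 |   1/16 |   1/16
0.4469 dits

Using the chain rule: H(X|Y) = H(X,Y) - H(Y)

First, compute H(X,Y) = 0.9123 dits

Marginal P(Y) = (7/16, 1/4, 5/16)
H(Y) = 0.4654 dits

H(X|Y) = H(X,Y) - H(Y) = 0.9123 - 0.4654 = 0.4469 dits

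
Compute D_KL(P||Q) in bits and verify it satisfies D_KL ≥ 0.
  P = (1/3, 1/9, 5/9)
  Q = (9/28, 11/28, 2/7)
0.3480 bits

KL divergence satisfies the Gibbs inequality: D_KL(P||Q) ≥ 0 for all distributions P, Q.

D_KL(P||Q) = Σ p(x) log(p(x)/q(x))
Term by term:
  x=0: 1/3 × log_2[(1/3)/(9/28)] = 0.0175
  x=1: 1/9 × log_2[(1/9)/(11/28)] = -0.2024
  x=2: 5/9 × log_2[(5/9)/(2/7)] = 0.5330
D_KL(P||Q) = 0.3480 bits

D_KL(P||Q) = 0.3480 ≥ 0 ✓

This non-negativity is a fundamental property: relative entropy cannot be negative because it measures how different Q is from P.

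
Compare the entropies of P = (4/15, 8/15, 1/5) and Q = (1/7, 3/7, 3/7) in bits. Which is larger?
P

Computing entropies in bits:
H(P) = 1.4566
H(Q) = 1.4488

Distribution P has higher entropy.

Intuition: The distribution closer to uniform (more spread out) has higher entropy.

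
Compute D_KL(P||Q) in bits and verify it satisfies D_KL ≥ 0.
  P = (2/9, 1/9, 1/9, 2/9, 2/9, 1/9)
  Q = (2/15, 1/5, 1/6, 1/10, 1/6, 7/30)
0.2339 bits

KL divergence satisfies the Gibbs inequality: D_KL(P||Q) ≥ 0 for all distributions P, Q.

D_KL(P||Q) = Σ p(x) log(p(x)/q(x))
Term by term:
  x=0: 2/9 × log_2[(2/9)/(2/15)] = 0.1638
  x=1: 1/9 × log_2[(1/9)/(1/5)] = -0.0942
  x=2: 1/9 × log_2[(1/9)/(1/6)] = -0.0650
  x=3: 2/9 × log_2[(2/9)/(1/10)] = 0.2560
  x=4: 2/9 × log_2[(2/9)/(1/6)] = 0.0922
  x=5: 1/9 × log_2[(1/9)/(7/30)] = -0.1189
D_KL(P||Q) = 0.2339 bits

D_KL(P||Q) = 0.2339 ≥ 0 ✓

This non-negativity is a fundamental property: relative entropy cannot be negative because it measures how different Q is from P.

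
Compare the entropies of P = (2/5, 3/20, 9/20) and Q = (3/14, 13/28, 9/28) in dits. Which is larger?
Q

Computing entropies in dits:
H(P) = 0.4388
H(Q) = 0.4565

Distribution Q has higher entropy.

Intuition: The distribution closer to uniform (more spread out) has higher entropy.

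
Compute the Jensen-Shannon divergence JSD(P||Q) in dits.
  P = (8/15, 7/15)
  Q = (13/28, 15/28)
0.0010 dits

Jensen-Shannon divergence is:
JSD(P||Q) = 0.5 × D_KL(P||M) + 0.5 × D_KL(Q||M)
where M = 0.5 × (P + Q) is the mixture distribution.

M = 0.5 × (8/15, 7/15) + 0.5 × (13/28, 15/28) = (0.49881, 0.50119)

D_KL(P||M) = 0.0010 dits
D_KL(Q||M) = 0.0010 dits

JSD(P||Q) = 0.5 × 0.0010 + 0.5 × 0.0010 = 0.0010 dits

Unlike KL divergence, JSD is symmetric and bounded: 0 ≤ JSD ≤ log(2).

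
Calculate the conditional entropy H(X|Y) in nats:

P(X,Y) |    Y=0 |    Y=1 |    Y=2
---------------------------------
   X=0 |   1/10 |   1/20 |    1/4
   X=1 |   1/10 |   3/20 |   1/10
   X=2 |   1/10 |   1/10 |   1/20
0.9931 nats

Using the chain rule: H(X|Y) = H(X,Y) - H(Y)

First, compute H(X,Y) = 2.0820 nats

Marginal P(Y) = (3/10, 3/10, 2/5)
H(Y) = 1.0889 nats

H(X|Y) = H(X,Y) - H(Y) = 2.0820 - 1.0889 = 0.9931 nats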